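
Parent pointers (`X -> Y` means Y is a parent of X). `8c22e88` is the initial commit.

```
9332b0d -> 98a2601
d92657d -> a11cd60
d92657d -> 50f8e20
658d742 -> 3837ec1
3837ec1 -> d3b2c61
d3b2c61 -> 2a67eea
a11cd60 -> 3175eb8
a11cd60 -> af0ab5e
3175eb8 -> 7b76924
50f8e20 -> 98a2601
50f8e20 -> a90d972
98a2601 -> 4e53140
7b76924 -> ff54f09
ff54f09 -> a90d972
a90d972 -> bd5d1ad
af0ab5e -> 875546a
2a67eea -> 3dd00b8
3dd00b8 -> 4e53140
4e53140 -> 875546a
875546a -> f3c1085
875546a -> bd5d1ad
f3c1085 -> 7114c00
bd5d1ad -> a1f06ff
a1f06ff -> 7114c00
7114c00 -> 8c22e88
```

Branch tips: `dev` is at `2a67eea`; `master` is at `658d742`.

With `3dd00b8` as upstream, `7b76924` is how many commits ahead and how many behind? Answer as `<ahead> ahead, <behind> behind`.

Reachable from 7b76924: {7114c00, 7b76924, 8c22e88, a1f06ff, a90d972, bd5d1ad, ff54f09}.
Reachable from 3dd00b8: {3dd00b8, 4e53140, 7114c00, 875546a, 8c22e88, a1f06ff, bd5d1ad, f3c1085}.
Only in 7b76924's history (ahead): {7b76924, a90d972, ff54f09} — 3.
Only in 3dd00b8's history (behind): {3dd00b8, 4e53140, 875546a, f3c1085} — 4.

3 ahead, 4 behind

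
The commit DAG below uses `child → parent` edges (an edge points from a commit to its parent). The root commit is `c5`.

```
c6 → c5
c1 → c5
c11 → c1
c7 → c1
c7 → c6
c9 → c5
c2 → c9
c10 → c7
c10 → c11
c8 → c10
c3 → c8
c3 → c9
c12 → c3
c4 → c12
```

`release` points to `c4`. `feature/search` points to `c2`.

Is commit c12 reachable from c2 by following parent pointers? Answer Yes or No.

Ancestors of c2: {c2, c5, c9}.
c12 is not in that set, so it is not an ancestor of c2.

No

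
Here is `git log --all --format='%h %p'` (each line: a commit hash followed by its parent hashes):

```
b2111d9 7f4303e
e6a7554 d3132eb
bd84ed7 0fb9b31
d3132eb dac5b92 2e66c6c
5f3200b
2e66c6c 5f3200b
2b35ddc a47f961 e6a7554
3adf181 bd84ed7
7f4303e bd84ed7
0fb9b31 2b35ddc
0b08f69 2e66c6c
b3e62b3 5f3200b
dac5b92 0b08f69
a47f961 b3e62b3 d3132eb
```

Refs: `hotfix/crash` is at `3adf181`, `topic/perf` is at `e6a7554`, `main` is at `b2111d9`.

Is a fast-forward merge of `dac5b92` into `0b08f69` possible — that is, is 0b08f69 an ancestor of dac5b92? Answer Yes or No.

Yes

A fast-forward from 0b08f69 to dac5b92 is possible iff 0b08f69 is an ancestor of dac5b92.
Ancestors of dac5b92: {0b08f69, 2e66c6c, 5f3200b, dac5b92}.
0b08f69 is among them, so fast-forward is possible.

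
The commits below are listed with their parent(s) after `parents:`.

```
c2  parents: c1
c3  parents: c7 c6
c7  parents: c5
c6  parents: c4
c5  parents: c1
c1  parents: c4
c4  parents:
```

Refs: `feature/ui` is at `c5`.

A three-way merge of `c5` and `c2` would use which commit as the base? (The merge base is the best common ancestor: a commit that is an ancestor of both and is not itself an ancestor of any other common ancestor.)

Ancestors of c5: {c1, c4, c5}.
Ancestors of c2: {c1, c2, c4}.
Common ancestors: {c1, c4}.
Among these, c1 is not an ancestor of any other common ancestor — it is the merge base.

c1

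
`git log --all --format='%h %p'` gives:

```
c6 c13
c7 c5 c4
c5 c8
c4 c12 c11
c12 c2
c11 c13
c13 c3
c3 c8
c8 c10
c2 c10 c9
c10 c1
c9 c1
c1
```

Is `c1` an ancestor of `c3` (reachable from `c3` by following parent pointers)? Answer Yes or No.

Yes

Ancestors of c3 (commits reachable by following parents): {c1, c10, c3, c8}.
c1 is in that set, so it is an ancestor of c3.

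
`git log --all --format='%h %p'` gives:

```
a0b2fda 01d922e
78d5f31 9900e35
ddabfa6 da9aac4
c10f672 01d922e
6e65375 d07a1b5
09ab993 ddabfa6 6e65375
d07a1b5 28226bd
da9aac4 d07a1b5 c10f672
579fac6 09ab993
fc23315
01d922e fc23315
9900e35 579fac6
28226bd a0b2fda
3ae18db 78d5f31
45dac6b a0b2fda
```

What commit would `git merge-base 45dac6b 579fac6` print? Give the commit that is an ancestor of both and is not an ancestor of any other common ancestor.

a0b2fda

Ancestors of 45dac6b: {01d922e, 45dac6b, a0b2fda, fc23315}.
Ancestors of 579fac6: {01d922e, 09ab993, 28226bd, 579fac6, 6e65375, a0b2fda, c10f672, d07a1b5, da9aac4, ddabfa6, fc23315}.
Common ancestors: {01d922e, a0b2fda, fc23315}.
Among these, a0b2fda is not an ancestor of any other common ancestor — it is the merge base.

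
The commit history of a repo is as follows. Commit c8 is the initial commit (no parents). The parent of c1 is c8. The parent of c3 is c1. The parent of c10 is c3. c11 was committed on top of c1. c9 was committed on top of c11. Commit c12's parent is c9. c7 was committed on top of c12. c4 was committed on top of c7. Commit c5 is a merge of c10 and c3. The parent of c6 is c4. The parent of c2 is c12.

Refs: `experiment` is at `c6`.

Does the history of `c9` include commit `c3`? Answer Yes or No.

Ancestors of c9: {c1, c11, c8, c9}.
c3 is not in that set, so it is not an ancestor of c9.

No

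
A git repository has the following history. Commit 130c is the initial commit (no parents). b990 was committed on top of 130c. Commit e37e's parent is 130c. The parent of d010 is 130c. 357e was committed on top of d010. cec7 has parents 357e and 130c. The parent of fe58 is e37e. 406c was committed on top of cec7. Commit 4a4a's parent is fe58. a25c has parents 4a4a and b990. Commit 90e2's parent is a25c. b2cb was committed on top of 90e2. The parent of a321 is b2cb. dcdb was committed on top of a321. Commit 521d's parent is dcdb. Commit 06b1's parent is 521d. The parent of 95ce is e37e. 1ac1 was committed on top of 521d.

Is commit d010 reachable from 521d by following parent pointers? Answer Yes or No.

Ancestors of 521d: {130c, 4a4a, 521d, 90e2, a25c, a321, b2cb, b990, dcdb, e37e, fe58}.
d010 is not in that set, so it is not an ancestor of 521d.

No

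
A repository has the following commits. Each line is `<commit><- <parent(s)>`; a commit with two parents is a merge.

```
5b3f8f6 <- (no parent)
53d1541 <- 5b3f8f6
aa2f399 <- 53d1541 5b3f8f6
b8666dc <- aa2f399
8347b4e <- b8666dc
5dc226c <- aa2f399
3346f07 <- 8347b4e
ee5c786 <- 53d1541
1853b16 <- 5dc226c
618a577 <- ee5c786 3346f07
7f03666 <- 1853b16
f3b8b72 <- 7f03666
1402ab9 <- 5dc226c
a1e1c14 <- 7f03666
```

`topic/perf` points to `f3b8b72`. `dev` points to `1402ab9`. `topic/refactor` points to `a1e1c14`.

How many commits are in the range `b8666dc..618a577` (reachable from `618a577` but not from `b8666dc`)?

4

Reachable from 618a577: {3346f07, 53d1541, 5b3f8f6, 618a577, 8347b4e, aa2f399, b8666dc, ee5c786}.
Reachable from b8666dc: {53d1541, 5b3f8f6, aa2f399, b8666dc}.
In 618a577's history but not b8666dc's: {3346f07, 618a577, 8347b4e, ee5c786} — 4 commits.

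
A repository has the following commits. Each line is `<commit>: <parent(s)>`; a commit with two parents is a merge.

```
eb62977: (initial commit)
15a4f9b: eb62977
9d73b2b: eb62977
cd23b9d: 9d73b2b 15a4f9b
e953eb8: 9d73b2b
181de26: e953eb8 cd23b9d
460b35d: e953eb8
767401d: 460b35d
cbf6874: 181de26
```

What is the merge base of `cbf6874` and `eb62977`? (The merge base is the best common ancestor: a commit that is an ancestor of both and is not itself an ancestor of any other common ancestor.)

eb62977

Ancestors of cbf6874: {15a4f9b, 181de26, 9d73b2b, cbf6874, cd23b9d, e953eb8, eb62977}.
Ancestors of eb62977: {eb62977}.
Common ancestors: {eb62977}.
The only common ancestor is eb62977, so it is the merge base.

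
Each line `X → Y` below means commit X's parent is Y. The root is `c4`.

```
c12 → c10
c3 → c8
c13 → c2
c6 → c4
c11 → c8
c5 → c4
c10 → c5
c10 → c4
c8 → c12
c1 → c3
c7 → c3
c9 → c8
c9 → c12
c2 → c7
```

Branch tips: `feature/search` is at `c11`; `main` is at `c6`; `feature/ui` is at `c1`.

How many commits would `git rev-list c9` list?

6

Walking parent pointers from c9: reachable set = {c10, c12, c4, c5, c8, c9}.
That is 6 commits.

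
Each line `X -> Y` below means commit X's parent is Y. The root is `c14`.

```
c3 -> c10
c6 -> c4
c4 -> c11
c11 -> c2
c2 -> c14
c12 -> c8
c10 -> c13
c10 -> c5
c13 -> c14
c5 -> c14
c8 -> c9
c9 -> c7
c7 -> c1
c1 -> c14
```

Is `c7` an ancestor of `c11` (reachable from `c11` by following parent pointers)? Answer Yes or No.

No

Ancestors of c11: {c11, c14, c2}.
c7 is not in that set, so it is not an ancestor of c11.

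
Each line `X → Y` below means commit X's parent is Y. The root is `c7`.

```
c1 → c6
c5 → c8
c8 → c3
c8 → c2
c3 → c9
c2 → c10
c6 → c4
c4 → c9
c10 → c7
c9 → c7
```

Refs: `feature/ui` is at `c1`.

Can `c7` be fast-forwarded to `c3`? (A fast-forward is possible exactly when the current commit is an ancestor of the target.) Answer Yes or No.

Yes

A fast-forward from c7 to c3 is possible iff c7 is an ancestor of c3.
Ancestors of c3: {c3, c7, c9}.
c7 is among them, so fast-forward is possible.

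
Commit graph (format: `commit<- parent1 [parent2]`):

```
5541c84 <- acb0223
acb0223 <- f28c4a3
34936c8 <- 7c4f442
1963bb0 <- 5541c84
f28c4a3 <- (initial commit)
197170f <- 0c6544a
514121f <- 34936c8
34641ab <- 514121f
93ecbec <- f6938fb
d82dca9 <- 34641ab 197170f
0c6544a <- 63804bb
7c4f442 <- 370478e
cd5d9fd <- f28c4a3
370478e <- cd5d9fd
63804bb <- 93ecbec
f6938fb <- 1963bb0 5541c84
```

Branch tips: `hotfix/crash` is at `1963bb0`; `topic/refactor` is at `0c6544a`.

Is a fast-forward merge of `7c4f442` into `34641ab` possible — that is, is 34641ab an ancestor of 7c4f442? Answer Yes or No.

A fast-forward from 34641ab to 7c4f442 is possible iff 34641ab is an ancestor of 7c4f442.
Ancestors of 7c4f442: {370478e, 7c4f442, cd5d9fd, f28c4a3}.
34641ab is not among them, so fast-forward is not possible.

No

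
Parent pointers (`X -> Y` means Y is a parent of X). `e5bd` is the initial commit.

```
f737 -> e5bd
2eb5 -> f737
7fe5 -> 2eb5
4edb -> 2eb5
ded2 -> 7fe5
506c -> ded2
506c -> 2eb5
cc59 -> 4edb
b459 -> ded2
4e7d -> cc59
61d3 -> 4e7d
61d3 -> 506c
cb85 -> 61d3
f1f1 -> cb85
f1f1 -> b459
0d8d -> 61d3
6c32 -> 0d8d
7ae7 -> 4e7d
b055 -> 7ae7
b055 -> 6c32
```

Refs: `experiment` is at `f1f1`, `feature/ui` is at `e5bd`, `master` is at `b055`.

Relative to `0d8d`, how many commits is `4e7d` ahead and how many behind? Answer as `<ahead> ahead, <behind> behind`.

0 ahead, 5 behind

Reachable from 4e7d: {2eb5, 4e7d, 4edb, cc59, e5bd, f737}.
Reachable from 0d8d: {0d8d, 2eb5, 4e7d, 4edb, 506c, 61d3, 7fe5, cc59, ded2, e5bd, f737}.
Only in 4e7d's history (ahead): {} — 0.
Only in 0d8d's history (behind): {0d8d, 506c, 61d3, 7fe5, ded2} — 5.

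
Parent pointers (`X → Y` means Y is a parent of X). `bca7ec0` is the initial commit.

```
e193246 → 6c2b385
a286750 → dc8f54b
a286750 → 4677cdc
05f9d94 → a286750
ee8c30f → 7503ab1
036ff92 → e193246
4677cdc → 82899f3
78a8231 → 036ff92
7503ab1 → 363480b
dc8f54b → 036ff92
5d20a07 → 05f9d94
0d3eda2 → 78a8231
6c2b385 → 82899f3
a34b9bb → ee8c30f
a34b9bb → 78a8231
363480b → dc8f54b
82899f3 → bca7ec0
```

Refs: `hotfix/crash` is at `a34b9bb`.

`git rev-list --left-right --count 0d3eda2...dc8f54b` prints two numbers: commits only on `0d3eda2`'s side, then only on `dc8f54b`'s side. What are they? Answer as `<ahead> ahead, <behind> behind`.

2 ahead, 1 behind

Reachable from 0d3eda2: {036ff92, 0d3eda2, 6c2b385, 78a8231, 82899f3, bca7ec0, e193246}.
Reachable from dc8f54b: {036ff92, 6c2b385, 82899f3, bca7ec0, dc8f54b, e193246}.
Only in 0d3eda2's history (ahead): {0d3eda2, 78a8231} — 2.
Only in dc8f54b's history (behind): {dc8f54b} — 1.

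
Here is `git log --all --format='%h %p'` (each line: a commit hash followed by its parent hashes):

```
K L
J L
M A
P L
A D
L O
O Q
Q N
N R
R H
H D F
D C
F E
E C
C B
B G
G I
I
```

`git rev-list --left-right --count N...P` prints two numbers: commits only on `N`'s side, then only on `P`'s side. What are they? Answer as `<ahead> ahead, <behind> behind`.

0 ahead, 4 behind

Reachable from N: {B, C, D, E, F, G, H, I, N, R}.
Reachable from P: {B, C, D, E, F, G, H, I, L, N, O, P, Q, R}.
Only in N's history (ahead): {} — 0.
Only in P's history (behind): {L, O, P, Q} — 4.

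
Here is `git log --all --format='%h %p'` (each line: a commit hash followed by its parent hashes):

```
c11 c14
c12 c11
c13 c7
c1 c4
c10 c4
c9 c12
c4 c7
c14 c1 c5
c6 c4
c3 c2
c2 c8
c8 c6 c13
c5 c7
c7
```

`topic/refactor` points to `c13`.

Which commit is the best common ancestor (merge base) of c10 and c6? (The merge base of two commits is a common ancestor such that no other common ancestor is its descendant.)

c4

Ancestors of c10: {c10, c4, c7}.
Ancestors of c6: {c4, c6, c7}.
Common ancestors: {c4, c7}.
Among these, c4 is not an ancestor of any other common ancestor — it is the merge base.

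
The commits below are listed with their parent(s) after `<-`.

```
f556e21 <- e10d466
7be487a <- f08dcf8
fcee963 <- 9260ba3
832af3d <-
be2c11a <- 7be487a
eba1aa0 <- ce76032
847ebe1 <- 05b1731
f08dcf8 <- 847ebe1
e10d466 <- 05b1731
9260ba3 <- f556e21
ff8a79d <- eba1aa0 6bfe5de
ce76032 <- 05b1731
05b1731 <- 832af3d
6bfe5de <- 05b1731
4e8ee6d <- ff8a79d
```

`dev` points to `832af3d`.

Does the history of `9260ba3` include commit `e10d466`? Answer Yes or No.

Yes

Ancestors of 9260ba3 (commits reachable by following parents): {05b1731, 832af3d, 9260ba3, e10d466, f556e21}.
e10d466 is in that set, so it is an ancestor of 9260ba3.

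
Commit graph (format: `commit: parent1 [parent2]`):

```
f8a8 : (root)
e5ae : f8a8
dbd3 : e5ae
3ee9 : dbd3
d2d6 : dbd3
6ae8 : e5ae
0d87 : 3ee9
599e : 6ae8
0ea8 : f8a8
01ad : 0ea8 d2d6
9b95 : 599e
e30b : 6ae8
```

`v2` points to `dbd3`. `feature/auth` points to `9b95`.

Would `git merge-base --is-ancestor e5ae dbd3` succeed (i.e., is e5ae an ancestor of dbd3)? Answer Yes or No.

Yes

Ancestors of dbd3 (commits reachable by following parents): {dbd3, e5ae, f8a8}.
e5ae is in that set, so it is an ancestor of dbd3.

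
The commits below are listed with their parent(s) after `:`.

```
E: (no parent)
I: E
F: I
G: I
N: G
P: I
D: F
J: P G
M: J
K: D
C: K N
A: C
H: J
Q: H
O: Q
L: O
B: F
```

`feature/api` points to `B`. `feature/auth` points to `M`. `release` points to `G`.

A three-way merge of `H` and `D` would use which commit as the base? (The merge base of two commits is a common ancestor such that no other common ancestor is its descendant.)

Ancestors of H: {E, G, H, I, J, P}.
Ancestors of D: {D, E, F, I}.
Common ancestors: {E, I}.
Among these, I is not an ancestor of any other common ancestor — it is the merge base.

I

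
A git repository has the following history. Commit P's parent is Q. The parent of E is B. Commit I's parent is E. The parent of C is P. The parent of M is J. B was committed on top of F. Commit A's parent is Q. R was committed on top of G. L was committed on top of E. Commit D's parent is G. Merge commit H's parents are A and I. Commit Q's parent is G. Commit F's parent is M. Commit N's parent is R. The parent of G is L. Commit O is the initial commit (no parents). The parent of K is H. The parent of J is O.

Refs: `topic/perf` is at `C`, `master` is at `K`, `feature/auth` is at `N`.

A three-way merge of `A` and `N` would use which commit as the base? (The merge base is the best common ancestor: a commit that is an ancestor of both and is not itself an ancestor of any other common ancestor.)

G

Ancestors of A: {A, B, E, F, G, J, L, M, O, Q}.
Ancestors of N: {B, E, F, G, J, L, M, N, O, R}.
Common ancestors: {B, E, F, G, J, L, M, O}.
Among these, G is not an ancestor of any other common ancestor — it is the merge base.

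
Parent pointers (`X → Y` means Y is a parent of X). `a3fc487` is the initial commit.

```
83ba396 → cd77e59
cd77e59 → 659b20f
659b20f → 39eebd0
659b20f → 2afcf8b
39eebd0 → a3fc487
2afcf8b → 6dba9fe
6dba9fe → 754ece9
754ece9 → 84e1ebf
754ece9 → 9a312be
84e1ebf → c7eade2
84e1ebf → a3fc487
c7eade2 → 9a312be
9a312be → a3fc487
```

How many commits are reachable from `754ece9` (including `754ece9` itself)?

Walking parent pointers from 754ece9: reachable set = {754ece9, 84e1ebf, 9a312be, a3fc487, c7eade2}.
That is 5 commits.

5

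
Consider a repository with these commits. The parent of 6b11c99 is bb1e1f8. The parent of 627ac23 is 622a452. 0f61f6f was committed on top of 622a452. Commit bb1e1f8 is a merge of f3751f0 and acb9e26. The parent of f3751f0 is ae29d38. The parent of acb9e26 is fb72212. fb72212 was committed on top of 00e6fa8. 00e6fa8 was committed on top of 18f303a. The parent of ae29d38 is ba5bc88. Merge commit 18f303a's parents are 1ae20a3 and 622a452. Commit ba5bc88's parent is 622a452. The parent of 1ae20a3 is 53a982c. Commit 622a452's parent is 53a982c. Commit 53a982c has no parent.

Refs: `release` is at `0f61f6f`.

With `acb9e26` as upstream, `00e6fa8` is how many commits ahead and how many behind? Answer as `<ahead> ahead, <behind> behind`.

Reachable from 00e6fa8: {00e6fa8, 18f303a, 1ae20a3, 53a982c, 622a452}.
Reachable from acb9e26: {00e6fa8, 18f303a, 1ae20a3, 53a982c, 622a452, acb9e26, fb72212}.
Only in 00e6fa8's history (ahead): {} — 0.
Only in acb9e26's history (behind): {acb9e26, fb72212} — 2.

0 ahead, 2 behind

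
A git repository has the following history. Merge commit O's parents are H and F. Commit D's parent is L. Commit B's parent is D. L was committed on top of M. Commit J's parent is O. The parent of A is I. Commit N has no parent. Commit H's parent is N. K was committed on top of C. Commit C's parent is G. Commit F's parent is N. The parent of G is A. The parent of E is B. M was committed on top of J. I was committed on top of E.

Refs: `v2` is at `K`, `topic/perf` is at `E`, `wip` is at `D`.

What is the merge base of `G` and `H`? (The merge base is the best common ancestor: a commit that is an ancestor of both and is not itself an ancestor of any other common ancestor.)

Ancestors of G: {A, B, D, E, F, G, H, I, J, L, M, N, O}.
Ancestors of H: {H, N}.
Common ancestors: {H, N}.
Among these, H is not an ancestor of any other common ancestor — it is the merge base.

H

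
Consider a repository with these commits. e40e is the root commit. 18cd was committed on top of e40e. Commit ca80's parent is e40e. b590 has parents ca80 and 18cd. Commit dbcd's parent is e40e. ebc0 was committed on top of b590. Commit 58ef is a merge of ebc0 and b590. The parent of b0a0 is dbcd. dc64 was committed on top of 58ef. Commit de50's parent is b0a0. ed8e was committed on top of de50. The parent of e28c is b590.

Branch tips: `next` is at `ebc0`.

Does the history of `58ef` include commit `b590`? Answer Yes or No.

Ancestors of 58ef (commits reachable by following parents): {18cd, 58ef, b590, ca80, e40e, ebc0}.
b590 is in that set, so it is an ancestor of 58ef.

Yes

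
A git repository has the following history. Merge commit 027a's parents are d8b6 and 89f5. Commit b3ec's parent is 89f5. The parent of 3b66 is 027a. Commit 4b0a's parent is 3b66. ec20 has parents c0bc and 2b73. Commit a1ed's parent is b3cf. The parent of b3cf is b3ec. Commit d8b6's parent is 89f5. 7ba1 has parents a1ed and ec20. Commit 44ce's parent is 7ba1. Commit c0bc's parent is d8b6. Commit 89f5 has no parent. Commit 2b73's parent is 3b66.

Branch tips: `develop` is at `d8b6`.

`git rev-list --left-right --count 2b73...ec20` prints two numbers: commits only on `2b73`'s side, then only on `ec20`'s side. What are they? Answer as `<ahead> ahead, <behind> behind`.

Reachable from 2b73: {027a, 2b73, 3b66, 89f5, d8b6}.
Reachable from ec20: {027a, 2b73, 3b66, 89f5, c0bc, d8b6, ec20}.
Only in 2b73's history (ahead): {} — 0.
Only in ec20's history (behind): {c0bc, ec20} — 2.

0 ahead, 2 behind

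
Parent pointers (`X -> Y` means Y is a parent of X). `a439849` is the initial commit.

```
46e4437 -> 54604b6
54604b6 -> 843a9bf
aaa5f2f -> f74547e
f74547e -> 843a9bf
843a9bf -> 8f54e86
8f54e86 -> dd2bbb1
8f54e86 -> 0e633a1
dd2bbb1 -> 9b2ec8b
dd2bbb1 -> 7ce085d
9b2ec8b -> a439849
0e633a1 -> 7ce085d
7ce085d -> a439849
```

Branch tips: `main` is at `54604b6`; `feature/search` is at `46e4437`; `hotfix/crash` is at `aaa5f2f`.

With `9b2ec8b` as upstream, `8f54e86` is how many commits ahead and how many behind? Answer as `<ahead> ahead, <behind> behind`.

4 ahead, 0 behind

Reachable from 8f54e86: {0e633a1, 7ce085d, 8f54e86, 9b2ec8b, a439849, dd2bbb1}.
Reachable from 9b2ec8b: {9b2ec8b, a439849}.
Only in 8f54e86's history (ahead): {0e633a1, 7ce085d, 8f54e86, dd2bbb1} — 4.
Only in 9b2ec8b's history (behind): {} — 0.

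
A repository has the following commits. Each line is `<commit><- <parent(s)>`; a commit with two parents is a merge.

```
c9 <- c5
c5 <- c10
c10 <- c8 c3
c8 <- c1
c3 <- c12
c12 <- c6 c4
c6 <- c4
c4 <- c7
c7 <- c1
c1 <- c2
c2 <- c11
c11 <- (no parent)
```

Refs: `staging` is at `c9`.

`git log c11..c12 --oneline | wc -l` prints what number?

Reachable from c12: {c1, c11, c12, c2, c4, c6, c7}.
Reachable from c11: {c11}.
In c12's history but not c11's: {c1, c12, c2, c4, c6, c7} — 6 commits.

6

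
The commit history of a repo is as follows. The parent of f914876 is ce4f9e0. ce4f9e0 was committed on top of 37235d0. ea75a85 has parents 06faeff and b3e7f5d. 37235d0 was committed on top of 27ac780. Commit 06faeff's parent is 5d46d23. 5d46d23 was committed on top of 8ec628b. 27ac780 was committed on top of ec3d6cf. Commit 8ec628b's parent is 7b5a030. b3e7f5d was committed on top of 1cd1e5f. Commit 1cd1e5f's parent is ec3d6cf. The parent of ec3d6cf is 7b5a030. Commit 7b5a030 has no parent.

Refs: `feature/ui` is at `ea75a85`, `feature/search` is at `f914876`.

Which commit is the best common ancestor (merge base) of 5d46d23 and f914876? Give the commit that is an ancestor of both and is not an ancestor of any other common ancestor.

Ancestors of 5d46d23: {5d46d23, 7b5a030, 8ec628b}.
Ancestors of f914876: {27ac780, 37235d0, 7b5a030, ce4f9e0, ec3d6cf, f914876}.
Common ancestors: {7b5a030}.
The only common ancestor is 7b5a030, so it is the merge base.

7b5a030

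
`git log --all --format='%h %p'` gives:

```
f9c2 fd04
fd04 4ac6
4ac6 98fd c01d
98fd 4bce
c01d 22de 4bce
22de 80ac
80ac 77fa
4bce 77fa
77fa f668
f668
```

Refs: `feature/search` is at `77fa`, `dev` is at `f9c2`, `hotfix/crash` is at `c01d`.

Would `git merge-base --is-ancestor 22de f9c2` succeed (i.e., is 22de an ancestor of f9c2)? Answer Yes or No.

Ancestors of f9c2 (commits reachable by following parents): {22de, 4ac6, 4bce, 77fa, 80ac, 98fd, c01d, f668, f9c2, fd04}.
22de is in that set, so it is an ancestor of f9c2.

Yes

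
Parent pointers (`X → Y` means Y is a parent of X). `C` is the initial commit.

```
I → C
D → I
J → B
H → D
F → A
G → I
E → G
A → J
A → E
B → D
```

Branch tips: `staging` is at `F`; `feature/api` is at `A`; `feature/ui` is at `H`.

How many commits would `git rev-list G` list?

Walking parent pointers from G: reachable set = {C, G, I}.
That is 3 commits.

3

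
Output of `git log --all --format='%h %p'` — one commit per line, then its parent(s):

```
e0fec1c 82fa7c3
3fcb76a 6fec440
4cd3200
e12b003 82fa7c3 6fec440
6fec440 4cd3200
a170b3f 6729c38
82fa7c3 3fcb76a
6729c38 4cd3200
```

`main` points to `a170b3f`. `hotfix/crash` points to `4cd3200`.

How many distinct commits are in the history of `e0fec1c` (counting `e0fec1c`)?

5

Walking parent pointers from e0fec1c: reachable set = {3fcb76a, 4cd3200, 6fec440, 82fa7c3, e0fec1c}.
That is 5 commits.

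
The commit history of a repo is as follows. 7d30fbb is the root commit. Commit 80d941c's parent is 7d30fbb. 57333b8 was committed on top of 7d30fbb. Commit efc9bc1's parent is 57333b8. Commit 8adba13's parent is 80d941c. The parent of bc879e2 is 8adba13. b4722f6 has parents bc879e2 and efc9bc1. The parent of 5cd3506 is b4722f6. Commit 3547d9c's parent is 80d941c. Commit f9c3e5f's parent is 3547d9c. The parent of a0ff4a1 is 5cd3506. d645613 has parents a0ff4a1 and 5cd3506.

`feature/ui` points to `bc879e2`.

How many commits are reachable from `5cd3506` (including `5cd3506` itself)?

8

Walking parent pointers from 5cd3506: reachable set = {57333b8, 5cd3506, 7d30fbb, 80d941c, 8adba13, b4722f6, bc879e2, efc9bc1}.
That is 8 commits.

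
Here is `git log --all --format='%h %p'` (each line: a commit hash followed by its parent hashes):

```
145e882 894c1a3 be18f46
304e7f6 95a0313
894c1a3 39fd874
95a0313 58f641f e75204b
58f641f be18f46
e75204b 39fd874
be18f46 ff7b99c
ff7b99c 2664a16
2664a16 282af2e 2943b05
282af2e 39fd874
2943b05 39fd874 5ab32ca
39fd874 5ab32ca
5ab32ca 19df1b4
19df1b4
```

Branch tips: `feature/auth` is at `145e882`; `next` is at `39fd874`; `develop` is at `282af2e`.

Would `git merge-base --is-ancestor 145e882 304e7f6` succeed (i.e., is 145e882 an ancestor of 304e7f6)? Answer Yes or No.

Ancestors of 304e7f6: {19df1b4, 2664a16, 282af2e, 2943b05, 304e7f6, 39fd874, 58f641f, 5ab32ca, 95a0313, be18f46, e75204b, ff7b99c}.
145e882 is not in that set, so it is not an ancestor of 304e7f6.

No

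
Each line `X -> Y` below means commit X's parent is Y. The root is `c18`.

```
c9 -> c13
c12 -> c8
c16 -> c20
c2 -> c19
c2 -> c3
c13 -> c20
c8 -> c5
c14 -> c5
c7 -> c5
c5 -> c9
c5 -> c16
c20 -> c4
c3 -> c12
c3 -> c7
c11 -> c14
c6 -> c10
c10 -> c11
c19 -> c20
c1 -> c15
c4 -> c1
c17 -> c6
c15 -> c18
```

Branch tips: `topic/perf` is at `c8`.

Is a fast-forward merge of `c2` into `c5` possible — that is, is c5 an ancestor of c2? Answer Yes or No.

A fast-forward from c5 to c2 is possible iff c5 is an ancestor of c2.
Ancestors of c2: {c1, c12, c13, c15, c16, c18, c19, c2, c20, c3, c4, c5, c7, c8, c9}.
c5 is among them, so fast-forward is possible.

Yes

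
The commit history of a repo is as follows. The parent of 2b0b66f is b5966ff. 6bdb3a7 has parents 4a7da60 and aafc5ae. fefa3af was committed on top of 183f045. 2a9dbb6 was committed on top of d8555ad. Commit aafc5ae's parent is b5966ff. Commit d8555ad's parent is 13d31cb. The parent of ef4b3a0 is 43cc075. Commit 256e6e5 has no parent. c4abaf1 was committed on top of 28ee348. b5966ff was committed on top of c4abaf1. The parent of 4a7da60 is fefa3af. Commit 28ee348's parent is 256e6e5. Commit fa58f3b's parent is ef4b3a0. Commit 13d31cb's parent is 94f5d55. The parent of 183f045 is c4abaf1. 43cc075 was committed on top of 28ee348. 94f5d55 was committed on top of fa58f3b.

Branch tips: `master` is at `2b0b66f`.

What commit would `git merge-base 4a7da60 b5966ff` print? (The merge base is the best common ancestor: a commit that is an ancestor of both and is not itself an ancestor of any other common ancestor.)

c4abaf1

Ancestors of 4a7da60: {183f045, 256e6e5, 28ee348, 4a7da60, c4abaf1, fefa3af}.
Ancestors of b5966ff: {256e6e5, 28ee348, b5966ff, c4abaf1}.
Common ancestors: {256e6e5, 28ee348, c4abaf1}.
Among these, c4abaf1 is not an ancestor of any other common ancestor — it is the merge base.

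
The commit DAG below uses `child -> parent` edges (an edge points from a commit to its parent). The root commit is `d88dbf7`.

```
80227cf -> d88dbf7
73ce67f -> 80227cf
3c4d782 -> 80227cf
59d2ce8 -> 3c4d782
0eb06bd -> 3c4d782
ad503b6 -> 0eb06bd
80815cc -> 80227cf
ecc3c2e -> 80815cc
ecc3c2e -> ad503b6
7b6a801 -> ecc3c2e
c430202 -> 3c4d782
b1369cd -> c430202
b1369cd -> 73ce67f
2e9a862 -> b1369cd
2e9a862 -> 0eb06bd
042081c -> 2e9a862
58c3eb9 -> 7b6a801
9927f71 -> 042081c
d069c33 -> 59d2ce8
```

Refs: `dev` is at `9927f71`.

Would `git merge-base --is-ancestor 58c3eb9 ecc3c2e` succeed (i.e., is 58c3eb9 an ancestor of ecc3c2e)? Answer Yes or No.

No

Ancestors of ecc3c2e: {0eb06bd, 3c4d782, 80227cf, 80815cc, ad503b6, d88dbf7, ecc3c2e}.
58c3eb9 is not in that set, so it is not an ancestor of ecc3c2e.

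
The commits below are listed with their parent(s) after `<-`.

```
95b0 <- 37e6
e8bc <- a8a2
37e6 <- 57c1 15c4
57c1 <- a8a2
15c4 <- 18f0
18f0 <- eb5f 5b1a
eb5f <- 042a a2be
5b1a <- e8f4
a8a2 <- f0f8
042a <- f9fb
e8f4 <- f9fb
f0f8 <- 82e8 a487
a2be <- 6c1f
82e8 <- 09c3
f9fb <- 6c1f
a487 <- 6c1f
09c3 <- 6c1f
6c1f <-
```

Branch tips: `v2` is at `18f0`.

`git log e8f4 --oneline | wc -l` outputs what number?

Walking parent pointers from e8f4: reachable set = {6c1f, e8f4, f9fb}.
That is 3 commits.

3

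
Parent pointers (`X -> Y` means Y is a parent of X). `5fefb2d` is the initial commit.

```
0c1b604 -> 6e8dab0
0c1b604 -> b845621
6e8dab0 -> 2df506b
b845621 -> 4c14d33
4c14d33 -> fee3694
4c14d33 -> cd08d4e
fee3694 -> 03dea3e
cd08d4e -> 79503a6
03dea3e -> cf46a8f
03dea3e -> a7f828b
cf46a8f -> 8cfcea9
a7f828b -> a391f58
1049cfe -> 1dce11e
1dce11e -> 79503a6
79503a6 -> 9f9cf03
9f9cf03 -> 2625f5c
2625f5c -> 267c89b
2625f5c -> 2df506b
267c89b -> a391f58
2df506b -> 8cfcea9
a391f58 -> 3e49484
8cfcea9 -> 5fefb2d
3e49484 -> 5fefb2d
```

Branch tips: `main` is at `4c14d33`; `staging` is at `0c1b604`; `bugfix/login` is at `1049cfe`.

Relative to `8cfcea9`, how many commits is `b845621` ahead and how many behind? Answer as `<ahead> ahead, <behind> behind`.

Reachable from b845621: {03dea3e, 2625f5c, 267c89b, 2df506b, 3e49484, 4c14d33, 5fefb2d, 79503a6, 8cfcea9, 9f9cf03, a391f58, a7f828b, b845621, cd08d4e, cf46a8f, fee3694}.
Reachable from 8cfcea9: {5fefb2d, 8cfcea9}.
Only in b845621's history (ahead): {03dea3e, 2625f5c, 267c89b, 2df506b, 3e49484, 4c14d33, 79503a6, 9f9cf03, a391f58, a7f828b, b845621, cd08d4e, cf46a8f, fee3694} — 14.
Only in 8cfcea9's history (behind): {} — 0.

14 ahead, 0 behind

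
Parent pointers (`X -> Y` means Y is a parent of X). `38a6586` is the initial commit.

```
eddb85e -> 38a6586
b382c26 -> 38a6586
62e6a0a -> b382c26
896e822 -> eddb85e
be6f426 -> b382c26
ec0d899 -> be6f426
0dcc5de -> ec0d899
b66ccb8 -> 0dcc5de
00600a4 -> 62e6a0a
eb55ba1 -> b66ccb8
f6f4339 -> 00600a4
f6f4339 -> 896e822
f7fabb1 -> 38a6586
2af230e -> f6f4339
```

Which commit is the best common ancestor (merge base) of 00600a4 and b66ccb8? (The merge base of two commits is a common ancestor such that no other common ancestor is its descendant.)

Ancestors of 00600a4: {00600a4, 38a6586, 62e6a0a, b382c26}.
Ancestors of b66ccb8: {0dcc5de, 38a6586, b382c26, b66ccb8, be6f426, ec0d899}.
Common ancestors: {38a6586, b382c26}.
Among these, b382c26 is not an ancestor of any other common ancestor — it is the merge base.

b382c26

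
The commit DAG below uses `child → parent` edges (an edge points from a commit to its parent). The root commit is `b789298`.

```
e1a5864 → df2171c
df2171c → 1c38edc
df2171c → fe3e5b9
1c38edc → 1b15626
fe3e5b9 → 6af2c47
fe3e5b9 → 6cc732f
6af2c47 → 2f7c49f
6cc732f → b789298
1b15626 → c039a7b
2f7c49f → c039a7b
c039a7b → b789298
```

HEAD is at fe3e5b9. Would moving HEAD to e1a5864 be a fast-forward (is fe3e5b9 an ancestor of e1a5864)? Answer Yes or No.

A fast-forward from fe3e5b9 to e1a5864 is possible iff fe3e5b9 is an ancestor of e1a5864.
Ancestors of e1a5864: {1b15626, 1c38edc, 2f7c49f, 6af2c47, 6cc732f, b789298, c039a7b, df2171c, e1a5864, fe3e5b9}.
fe3e5b9 is among them, so fast-forward is possible.

Yes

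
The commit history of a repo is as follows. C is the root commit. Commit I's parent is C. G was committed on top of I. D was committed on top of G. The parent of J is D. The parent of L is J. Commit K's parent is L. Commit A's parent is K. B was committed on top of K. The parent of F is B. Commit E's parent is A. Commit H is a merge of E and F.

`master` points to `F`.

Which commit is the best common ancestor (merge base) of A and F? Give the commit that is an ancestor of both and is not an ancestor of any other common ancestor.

Ancestors of A: {A, C, D, G, I, J, K, L}.
Ancestors of F: {B, C, D, F, G, I, J, K, L}.
Common ancestors: {C, D, G, I, J, K, L}.
Among these, K is not an ancestor of any other common ancestor — it is the merge base.

K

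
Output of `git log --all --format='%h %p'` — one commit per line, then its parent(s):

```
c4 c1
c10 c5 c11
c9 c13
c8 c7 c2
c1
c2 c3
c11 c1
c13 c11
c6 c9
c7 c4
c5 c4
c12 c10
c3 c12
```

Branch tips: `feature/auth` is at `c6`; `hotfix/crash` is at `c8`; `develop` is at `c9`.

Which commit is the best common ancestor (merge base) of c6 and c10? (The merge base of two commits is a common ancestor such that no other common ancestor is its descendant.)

c11

Ancestors of c6: {c1, c11, c13, c6, c9}.
Ancestors of c10: {c1, c10, c11, c4, c5}.
Common ancestors: {c1, c11}.
Among these, c11 is not an ancestor of any other common ancestor — it is the merge base.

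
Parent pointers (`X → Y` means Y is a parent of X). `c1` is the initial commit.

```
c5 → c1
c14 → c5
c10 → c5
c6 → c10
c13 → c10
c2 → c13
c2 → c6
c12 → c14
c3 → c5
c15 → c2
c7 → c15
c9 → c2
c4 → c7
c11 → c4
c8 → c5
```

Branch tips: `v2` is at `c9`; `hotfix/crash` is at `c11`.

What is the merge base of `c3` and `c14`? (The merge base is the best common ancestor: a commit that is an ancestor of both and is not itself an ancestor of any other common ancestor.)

c5

Ancestors of c3: {c1, c3, c5}.
Ancestors of c14: {c1, c14, c5}.
Common ancestors: {c1, c5}.
Among these, c5 is not an ancestor of any other common ancestor — it is the merge base.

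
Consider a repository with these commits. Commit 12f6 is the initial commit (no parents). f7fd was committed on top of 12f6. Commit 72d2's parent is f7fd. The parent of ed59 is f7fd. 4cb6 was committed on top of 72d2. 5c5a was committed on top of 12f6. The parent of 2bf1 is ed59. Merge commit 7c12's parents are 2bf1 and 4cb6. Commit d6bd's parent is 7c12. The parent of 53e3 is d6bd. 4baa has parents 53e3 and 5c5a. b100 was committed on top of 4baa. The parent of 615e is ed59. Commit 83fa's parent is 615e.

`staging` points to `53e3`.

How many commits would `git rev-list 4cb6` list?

Walking parent pointers from 4cb6: reachable set = {12f6, 4cb6, 72d2, f7fd}.
That is 4 commits.

4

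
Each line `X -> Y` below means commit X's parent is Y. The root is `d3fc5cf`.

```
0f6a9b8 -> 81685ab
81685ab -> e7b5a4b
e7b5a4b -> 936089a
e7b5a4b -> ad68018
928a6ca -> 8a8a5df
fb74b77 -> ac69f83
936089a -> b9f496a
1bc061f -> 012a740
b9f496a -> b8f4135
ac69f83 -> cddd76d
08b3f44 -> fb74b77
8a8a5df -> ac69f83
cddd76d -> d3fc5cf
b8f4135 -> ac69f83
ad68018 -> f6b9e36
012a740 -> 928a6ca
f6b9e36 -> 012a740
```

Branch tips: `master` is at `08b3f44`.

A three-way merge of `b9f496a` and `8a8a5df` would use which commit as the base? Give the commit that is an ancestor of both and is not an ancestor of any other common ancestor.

Ancestors of b9f496a: {ac69f83, b8f4135, b9f496a, cddd76d, d3fc5cf}.
Ancestors of 8a8a5df: {8a8a5df, ac69f83, cddd76d, d3fc5cf}.
Common ancestors: {ac69f83, cddd76d, d3fc5cf}.
Among these, ac69f83 is not an ancestor of any other common ancestor — it is the merge base.

ac69f83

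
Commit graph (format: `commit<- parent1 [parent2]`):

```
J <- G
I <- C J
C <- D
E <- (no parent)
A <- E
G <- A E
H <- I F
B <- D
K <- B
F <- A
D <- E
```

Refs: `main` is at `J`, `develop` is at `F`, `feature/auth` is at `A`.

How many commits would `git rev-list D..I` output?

5

Reachable from I: {A, C, D, E, G, I, J}.
Reachable from D: {D, E}.
In I's history but not D's: {A, C, G, I, J} — 5 commits.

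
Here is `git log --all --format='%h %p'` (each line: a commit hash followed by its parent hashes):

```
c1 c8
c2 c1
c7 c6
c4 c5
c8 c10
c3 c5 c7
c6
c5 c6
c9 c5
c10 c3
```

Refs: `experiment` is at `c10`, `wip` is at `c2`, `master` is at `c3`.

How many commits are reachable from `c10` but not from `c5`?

Reachable from c10: {c10, c3, c5, c6, c7}.
Reachable from c5: {c5, c6}.
In c10's history but not c5's: {c10, c3, c7} — 3 commits.

3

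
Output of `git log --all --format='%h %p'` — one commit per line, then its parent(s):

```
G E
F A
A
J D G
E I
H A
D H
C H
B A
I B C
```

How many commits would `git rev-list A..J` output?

8

Reachable from J: {A, B, C, D, E, G, H, I, J}.
Reachable from A: {A}.
In J's history but not A's: {B, C, D, E, G, H, I, J} — 8 commits.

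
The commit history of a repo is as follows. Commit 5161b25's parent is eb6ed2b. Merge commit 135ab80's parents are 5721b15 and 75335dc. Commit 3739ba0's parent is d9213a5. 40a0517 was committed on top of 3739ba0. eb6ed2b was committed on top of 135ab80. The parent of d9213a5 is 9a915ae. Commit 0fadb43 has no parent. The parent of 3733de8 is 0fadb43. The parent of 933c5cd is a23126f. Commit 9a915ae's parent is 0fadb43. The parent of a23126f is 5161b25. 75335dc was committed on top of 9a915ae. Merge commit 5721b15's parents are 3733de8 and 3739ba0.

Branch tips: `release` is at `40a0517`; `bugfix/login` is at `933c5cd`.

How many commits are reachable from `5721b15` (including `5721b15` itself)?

6

Walking parent pointers from 5721b15: reachable set = {0fadb43, 3733de8, 3739ba0, 5721b15, 9a915ae, d9213a5}.
That is 6 commits.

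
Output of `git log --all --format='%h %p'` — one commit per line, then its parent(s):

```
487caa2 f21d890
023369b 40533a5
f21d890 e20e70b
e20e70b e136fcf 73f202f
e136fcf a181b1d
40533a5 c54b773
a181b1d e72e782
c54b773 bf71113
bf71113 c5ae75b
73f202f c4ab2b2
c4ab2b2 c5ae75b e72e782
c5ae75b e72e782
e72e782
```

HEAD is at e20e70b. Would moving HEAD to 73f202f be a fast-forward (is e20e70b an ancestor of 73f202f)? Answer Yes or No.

A fast-forward from e20e70b to 73f202f is possible iff e20e70b is an ancestor of 73f202f.
Ancestors of 73f202f: {73f202f, c4ab2b2, c5ae75b, e72e782}.
e20e70b is not among them, so fast-forward is not possible.

No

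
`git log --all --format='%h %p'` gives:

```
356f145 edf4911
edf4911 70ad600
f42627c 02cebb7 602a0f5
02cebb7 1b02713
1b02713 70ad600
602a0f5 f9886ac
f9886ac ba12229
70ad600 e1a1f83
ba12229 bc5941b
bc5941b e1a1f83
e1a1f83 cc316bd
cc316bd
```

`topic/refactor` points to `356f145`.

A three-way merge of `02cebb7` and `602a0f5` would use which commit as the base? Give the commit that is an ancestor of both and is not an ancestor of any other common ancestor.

e1a1f83

Ancestors of 02cebb7: {02cebb7, 1b02713, 70ad600, cc316bd, e1a1f83}.
Ancestors of 602a0f5: {602a0f5, ba12229, bc5941b, cc316bd, e1a1f83, f9886ac}.
Common ancestors: {cc316bd, e1a1f83}.
Among these, e1a1f83 is not an ancestor of any other common ancestor — it is the merge base.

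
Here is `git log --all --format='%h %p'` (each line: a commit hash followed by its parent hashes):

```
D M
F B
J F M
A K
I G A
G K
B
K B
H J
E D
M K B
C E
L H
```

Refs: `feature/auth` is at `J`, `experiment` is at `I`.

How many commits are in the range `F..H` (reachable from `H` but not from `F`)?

Reachable from H: {B, F, H, J, K, M}.
Reachable from F: {B, F}.
In H's history but not F's: {H, J, K, M} — 4 commits.

4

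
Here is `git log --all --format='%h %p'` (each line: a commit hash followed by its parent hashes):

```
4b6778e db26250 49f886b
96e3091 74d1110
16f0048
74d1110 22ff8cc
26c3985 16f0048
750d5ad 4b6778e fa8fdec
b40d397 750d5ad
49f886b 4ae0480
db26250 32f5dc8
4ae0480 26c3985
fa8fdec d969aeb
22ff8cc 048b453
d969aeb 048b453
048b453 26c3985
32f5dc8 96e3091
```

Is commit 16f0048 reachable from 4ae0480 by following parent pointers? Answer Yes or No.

Yes

Ancestors of 4ae0480 (commits reachable by following parents): {16f0048, 26c3985, 4ae0480}.
16f0048 is in that set, so it is an ancestor of 4ae0480.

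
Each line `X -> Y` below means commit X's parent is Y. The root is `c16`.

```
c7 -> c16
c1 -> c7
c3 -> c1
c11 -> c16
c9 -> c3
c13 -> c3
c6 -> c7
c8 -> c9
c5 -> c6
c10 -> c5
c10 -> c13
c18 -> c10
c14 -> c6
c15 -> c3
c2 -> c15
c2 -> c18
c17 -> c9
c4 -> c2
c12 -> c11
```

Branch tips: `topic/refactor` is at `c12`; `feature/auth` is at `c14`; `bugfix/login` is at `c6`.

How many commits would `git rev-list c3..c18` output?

Reachable from c18: {c1, c10, c13, c16, c18, c3, c5, c6, c7}.
Reachable from c3: {c1, c16, c3, c7}.
In c18's history but not c3's: {c10, c13, c18, c5, c6} — 5 commits.

5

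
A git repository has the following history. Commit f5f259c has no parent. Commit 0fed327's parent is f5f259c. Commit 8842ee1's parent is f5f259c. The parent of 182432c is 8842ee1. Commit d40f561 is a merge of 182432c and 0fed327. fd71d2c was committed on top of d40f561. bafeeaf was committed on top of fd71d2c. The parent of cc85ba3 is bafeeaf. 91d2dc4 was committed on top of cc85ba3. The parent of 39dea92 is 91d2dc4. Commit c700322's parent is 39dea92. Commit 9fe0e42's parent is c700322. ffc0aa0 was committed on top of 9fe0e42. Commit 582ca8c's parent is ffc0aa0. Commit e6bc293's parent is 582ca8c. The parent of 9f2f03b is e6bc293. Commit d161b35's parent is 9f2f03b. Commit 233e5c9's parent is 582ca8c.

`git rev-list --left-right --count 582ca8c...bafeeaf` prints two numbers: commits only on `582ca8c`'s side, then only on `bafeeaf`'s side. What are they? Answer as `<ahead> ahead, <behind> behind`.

7 ahead, 0 behind

Reachable from 582ca8c: {0fed327, 182432c, 39dea92, 582ca8c, 8842ee1, 91d2dc4, 9fe0e42, bafeeaf, c700322, cc85ba3, d40f561, f5f259c, fd71d2c, ffc0aa0}.
Reachable from bafeeaf: {0fed327, 182432c, 8842ee1, bafeeaf, d40f561, f5f259c, fd71d2c}.
Only in 582ca8c's history (ahead): {39dea92, 582ca8c, 91d2dc4, 9fe0e42, c700322, cc85ba3, ffc0aa0} — 7.
Only in bafeeaf's history (behind): {} — 0.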